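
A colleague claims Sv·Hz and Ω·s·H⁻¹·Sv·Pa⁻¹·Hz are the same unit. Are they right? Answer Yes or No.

No

Left side:
  Sv = J/kg (equivalent dose = energy per mass),
      = m²·s⁻².
  Hz = 1/s = s⁻¹ (frequency is cycles per second).
  Combining: Sv·Hz = (m²·s⁻²) · s⁻¹ = m²·s⁻³.
Right side:
  Ω = kg·m²·s⁻³·A⁻².
  H = kg·m²·s⁻²·A⁻².
  So H⁻¹ = kg⁻¹·m⁻²·s²·A².
  Sv = m²·s⁻².
  Pa = kg·m⁻¹·s⁻².
  So Pa⁻¹ = kg⁻¹·m·s².
  Hz = s⁻¹.
  Combining: Ω·s·H⁻¹·Sv·Pa⁻¹·Hz = (kg·m²·s⁻³·A⁻²) · s · (kg⁻¹·m⁻²·s²·A²) · (m²·s⁻²) · (kg⁻¹·m·s²) · s⁻¹ = kg⁻¹·m³·s⁻¹.
Left is m²·s⁻³; right is kg⁻¹·m³·s⁻¹ — different.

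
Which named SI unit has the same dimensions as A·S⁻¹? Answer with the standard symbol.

V

S = 1/Ω (conductance is reciprocal resistance),
    = kg⁻¹·m⁻²·s³·A².
So S⁻¹ = kg·m²·s⁻³·A⁻².
Combining: A·S⁻¹ = A · (kg·m²·s⁻³·A⁻²) = kg·m²·s⁻³·A⁻¹.
kg·m²·s⁻³·A⁻¹ is the base-SI form of the volt.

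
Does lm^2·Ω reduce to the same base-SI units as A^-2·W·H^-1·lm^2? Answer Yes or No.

Left side:
  lm = cd.
  So lm² = cd².
  Ω = kg·m²·s⁻³·A⁻².
  Combining: lm²·Ω = cd² · (kg·m²·s⁻³·A⁻²) = kg·m²·s⁻³·A⁻²·cd².
Right side:
  W = J/s (power = energy per time),
      = kg·m²·s⁻³.
  H = Wb/A (inductance = flux per current),
      = kg·m²·s⁻²·A⁻².
  So H⁻¹ = kg⁻¹·m⁻²·s²·A².
  lm = cd·sr = cd (luminous flux; sr is dimensionless).
  So lm² = cd².
  Combining: A⁻²·W·H⁻¹·lm² = A⁻² · (kg·m²·s⁻³) · (kg⁻¹·m⁻²·s²·A²) · cd² = s⁻¹·cd².
Left is kg·m²·s⁻³·A⁻²·cd²; right is s⁻¹·cd² — different.

No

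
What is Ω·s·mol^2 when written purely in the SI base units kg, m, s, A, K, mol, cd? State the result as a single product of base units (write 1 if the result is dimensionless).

kg·m²·s⁻²·A⁻²·mol²

Ω = V/A (resistance = voltage per current),
    = kg·m²·s⁻³·A⁻².
Combining: Ω·s·mol² = (kg·m²·s⁻³·A⁻²) · s · mol² = kg·m²·s⁻²·A⁻²·mol².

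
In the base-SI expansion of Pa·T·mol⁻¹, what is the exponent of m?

-1

Pa = N/m² (pressure = force per area),
    = kg·m⁻¹·s⁻².
T = Wb/m² (flux density = flux per area),
    = kg·s⁻²·A⁻¹.
Combining: Pa·T·mol⁻¹ = (kg·m⁻¹·s⁻²) · (kg·s⁻²·A⁻¹) · mol⁻¹ = kg²·m⁻¹·s⁻⁴·A⁻¹·mol⁻¹.
The exponent of m is -1.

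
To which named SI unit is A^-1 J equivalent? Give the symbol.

Wb

J = kg·m²·s⁻².
Combining: A⁻¹·J = A⁻¹ · (kg·m²·s⁻²) = kg·m²·s⁻²·A⁻¹.
kg·m²·s⁻²·A⁻¹ is the base-SI form of the weber.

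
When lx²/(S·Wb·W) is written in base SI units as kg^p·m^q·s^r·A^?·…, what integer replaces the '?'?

-1

lx = m⁻²·cd.
So lx² = m⁻⁴·cd².
S = kg⁻¹·m⁻²·s³·A².
So S⁻¹ = kg·m²·s⁻³·A⁻².
Wb = kg·m²·s⁻²·A⁻¹.
So Wb⁻¹ = kg⁻¹·m⁻²·s²·A.
W = kg·m²·s⁻³.
So W⁻¹ = kg⁻¹·m⁻²·s³.
Combining: lx²·S⁻¹·Wb⁻¹·W⁻¹ = (m⁻⁴·cd²) · (kg·m²·s⁻³·A⁻²) · (kg⁻¹·m⁻²·s²·A) · (kg⁻¹·m⁻²·s³) = kg⁻¹·m⁻⁶·s²·A⁻¹·cd².
The exponent of A is -1.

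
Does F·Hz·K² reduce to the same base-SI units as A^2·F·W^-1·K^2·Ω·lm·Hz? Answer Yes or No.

No

Left side:
  F = kg⁻¹·m⁻²·s⁴·A².
  Hz = s⁻¹.
  Combining: F·Hz·K² = (kg⁻¹·m⁻²·s⁴·A²) · s⁻¹ · K² = kg⁻¹·m⁻²·s³·A²·K².
Right side:
  F = C/V (capacitance = charge per voltage),
      = A·s/(kg·m²·s⁻³·A⁻¹) (substituting C and V),
      = kg⁻¹·m⁻²·s⁴·A².
  W = J/s (power = energy per time),
      = kg·m²·s⁻³.
  So W⁻¹ = kg⁻¹·m⁻²·s³.
  Ω = V/A (resistance = voltage per current),
      = kg·m²·s⁻³·A⁻².
  lm = cd·sr = cd (luminous flux; sr is dimensionless).
  Hz = 1/s = s⁻¹ (frequency is cycles per second).
  Combining: A²·F·W⁻¹·K²·Ω·lm·Hz = A² · (kg⁻¹·m⁻²·s⁴·A²) · (kg⁻¹·m⁻²·s³) · K² · (kg·m²·s⁻³·A⁻²) · cd · s⁻¹ = kg⁻¹·m⁻²·s³·A²·K²·cd.
Left is kg⁻¹·m⁻²·s³·A²·K²; right is kg⁻¹·m⁻²·s³·A²·K²·cd — different.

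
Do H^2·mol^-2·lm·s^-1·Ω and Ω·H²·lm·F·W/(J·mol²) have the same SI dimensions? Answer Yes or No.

Left side:
  H = kg·m²·s⁻²·A⁻².
  So H² = kg²·m⁴·s⁻⁴·A⁻⁴.
  lm = cd.
  Ω = kg·m²·s⁻³·A⁻².
  Combining: H²·mol⁻²·lm·s⁻¹·Ω = (kg²·m⁴·s⁻⁴·A⁻⁴) · mol⁻² · cd · s⁻¹ · (kg·m²·s⁻³·A⁻²) = kg³·m⁶·s⁻⁸·A⁻⁶·mol⁻²·cd.
Right side:
  Ω = V/A (resistance = voltage per current),
      = kg·m²·s⁻³·A⁻².
  J = N·m (work = force × distance),
      = kg·m²·s⁻².
  So J⁻¹ = kg⁻¹·m⁻²·s².
  H = Wb/A (inductance = flux per current),
      = kg·m²·s⁻²·A⁻².
  So H² = kg²·m⁴·s⁻⁴·A⁻⁴.
  lm = cd·sr = cd (luminous flux; sr is dimensionless).
  F = C/V (capacitance = charge per voltage),
      = A·s/(kg·m²·s⁻³·A⁻¹) (substituting C and V),
      = kg⁻¹·m⁻²·s⁴·A².
  W = J/s (power = energy per time),
      = kg·m²·s⁻³.
  Combining: Ω·J⁻¹·H²·lm·F·W·mol⁻² = (kg·m²·s⁻³·A⁻²) · (kg⁻¹·m⁻²·s²) · (kg²·m⁴·s⁻⁴·A⁻⁴) · cd · (kg⁻¹·m⁻²·s⁴·A²) · (kg·m²·s⁻³) · mol⁻² = kg²·m⁴·s⁻⁴·A⁻⁴·mol⁻²·cd.
Left is kg³·m⁶·s⁻⁸·A⁻⁶·mol⁻²·cd; right is kg²·m⁴·s⁻⁴·A⁻⁴·mol⁻²·cd — different.

No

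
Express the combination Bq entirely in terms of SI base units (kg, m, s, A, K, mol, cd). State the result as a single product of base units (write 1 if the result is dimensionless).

s⁻¹

Bq = 1/s = s⁻¹ (activity is decays per second).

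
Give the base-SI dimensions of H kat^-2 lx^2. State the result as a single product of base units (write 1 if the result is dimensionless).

H = Wb/A (inductance = flux per current),
    = kg·m²·s⁻²·A⁻².
kat = mol/s = s⁻¹·mol (catalytic activity).
So kat⁻² = s²·mol⁻².
lx = lm/m² (illuminance = luminous flux per area),
    = m⁻²·cd.
So lx² = m⁻⁴·cd².
Combining: H·kat⁻²·lx² = (kg·m²·s⁻²·A⁻²) · (s²·mol⁻²) · (m⁻⁴·cd²) = kg·m⁻²·A⁻²·mol⁻²·cd².

kg·m⁻²·A⁻²·mol⁻²·cd²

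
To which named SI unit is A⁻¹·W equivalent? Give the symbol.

W = J/s (power = energy per time),
    = kg·m²·s⁻³.
Combining: A⁻¹·W = A⁻¹ · (kg·m²·s⁻³) = kg·m²·s⁻³·A⁻¹.
kg·m²·s⁻³·A⁻¹ is the base-SI form of the volt.

V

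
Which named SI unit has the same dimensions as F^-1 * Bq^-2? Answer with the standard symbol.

H

F = C/V (capacitance = charge per voltage),
    = A·s/(kg·m²·s⁻³·A⁻¹) (substituting C and V),
    = kg⁻¹·m⁻²·s⁴·A².
So F⁻¹ = kg·m²·s⁻⁴·A⁻².
Bq = 1/s = s⁻¹ (activity is decays per second).
So Bq⁻² = s².
Combining: F⁻¹·Bq⁻² = (kg·m²·s⁻⁴·A⁻²) · s² = kg·m²·s⁻²·A⁻².
kg·m²·s⁻²·A⁻² is the base-SI form of the henry.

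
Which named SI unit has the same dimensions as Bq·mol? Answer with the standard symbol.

kat

Bq = 1/s = s⁻¹ (activity is decays per second).
Combining: Bq·mol = s⁻¹ · mol = s⁻¹·mol.
s⁻¹·mol is the base-SI form of the katal.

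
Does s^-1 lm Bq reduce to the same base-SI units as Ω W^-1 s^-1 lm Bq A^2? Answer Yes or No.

Yes

Left side:
  lm = cd·sr = cd (luminous flux; sr is dimensionless).
  Bq = 1/s = s⁻¹ (activity is decays per second).
  Combining: s⁻¹·lm·Bq = s⁻¹ · cd · s⁻¹ = s⁻²·cd.
Right side:
  Ω = kg·m²·s⁻³·A⁻².
  W = kg·m²·s⁻³.
  So W⁻¹ = kg⁻¹·m⁻²·s³.
  lm = cd.
  Bq = s⁻¹.
  Combining: Ω·W⁻¹·s⁻¹·lm·Bq·A² = (kg·m²·s⁻³·A⁻²) · (kg⁻¹·m⁻²·s³) · s⁻¹ · cd · s⁻¹ · A² = s⁻²·cd.
Both reduce to s⁻²·cd.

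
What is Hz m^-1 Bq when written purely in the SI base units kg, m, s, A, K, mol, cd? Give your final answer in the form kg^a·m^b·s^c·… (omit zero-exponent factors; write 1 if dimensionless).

m⁻¹·s⁻²

Hz = 1/s = s⁻¹ (frequency is cycles per second).
Bq = 1/s = s⁻¹ (activity is decays per second).
Combining: Hz·m⁻¹·Bq = s⁻¹ · m⁻¹ · s⁻¹ = m⁻¹·s⁻².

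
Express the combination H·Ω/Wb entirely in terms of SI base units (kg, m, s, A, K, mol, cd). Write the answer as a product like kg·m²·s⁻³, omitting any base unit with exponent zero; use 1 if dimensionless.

kg·m²·s⁻³·A⁻³

H = kg·m²·s⁻²·A⁻².
Wb = kg·m²·s⁻²·A⁻¹.
So Wb⁻¹ = kg⁻¹·m⁻²·s²·A.
Ω = kg·m²·s⁻³·A⁻².
Combining: H·Wb⁻¹·Ω = (kg·m²·s⁻²·A⁻²) · (kg⁻¹·m⁻²·s²·A) · (kg·m²·s⁻³·A⁻²) = kg·m²·s⁻³·A⁻³.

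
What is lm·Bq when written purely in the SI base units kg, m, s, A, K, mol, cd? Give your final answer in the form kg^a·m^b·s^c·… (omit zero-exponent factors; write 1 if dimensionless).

lm = cd·sr = cd (luminous flux; sr is dimensionless).
Bq = 1/s = s⁻¹ (activity is decays per second).
Combining: lm·Bq = cd · s⁻¹ = s⁻¹·cd.

s⁻¹·cd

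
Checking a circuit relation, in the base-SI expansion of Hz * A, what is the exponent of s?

Hz = s⁻¹.
Combining: Hz·A = s⁻¹ · A = s⁻¹·A.
The exponent of s is -1.

-1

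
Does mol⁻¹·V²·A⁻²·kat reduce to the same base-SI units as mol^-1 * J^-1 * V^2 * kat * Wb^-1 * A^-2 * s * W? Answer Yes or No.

Left side:
  V = W/A (potential = power per current),
      = kg·m²·s⁻³·A⁻¹.
  So V² = kg²·m⁴·s⁻⁶·A⁻².
  kat = mol/s = s⁻¹·mol (catalytic activity).
  Combining: mol⁻¹·V²·A⁻²·kat = mol⁻¹ · (kg²·m⁴·s⁻⁶·A⁻²) · A⁻² · (s⁻¹·mol) = kg²·m⁴·s⁻⁷·A⁻⁴.
Right side:
  J = N·m (work = force × distance),
      = kg·m²·s⁻².
  So J⁻¹ = kg⁻¹·m⁻²·s².
  V = W/A (potential = power per current),
      = kg·m²·s⁻³·A⁻¹.
  So V² = kg²·m⁴·s⁻⁶·A⁻².
  kat = mol/s = s⁻¹·mol (catalytic activity).
  Wb = V·s (flux: a volt is a weber per second),
      = kg·m²·s⁻²·A⁻¹.
  So Wb⁻¹ = kg⁻¹·m⁻²·s²·A.
  W = J/s (power = energy per time),
      = kg·m²·s⁻³.
  Combining: mol⁻¹·J⁻¹·V²·kat·Wb⁻¹·A⁻²·s·W = mol⁻¹ · (kg⁻¹·m⁻²·s²) · (kg²·m⁴·s⁻⁶·A⁻²) · (s⁻¹·mol) · (kg⁻¹·m⁻²·s²·A) · A⁻² · s · (kg·m²·s⁻³) = kg·m²·s⁻⁵·A⁻³.
Left is kg²·m⁴·s⁻⁷·A⁻⁴; right is kg·m²·s⁻⁵·A⁻³ — different.

No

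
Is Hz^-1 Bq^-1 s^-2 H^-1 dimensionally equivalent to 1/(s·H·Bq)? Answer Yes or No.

Left side:
  Hz = 1/s = s⁻¹ (frequency is cycles per second).
  So Hz⁻¹ = s.
  Bq = 1/s = s⁻¹ (activity is decays per second).
  So Bq⁻¹ = s.
  H = Wb/A (inductance = flux per current),
      = kg·m²·s⁻²·A⁻².
  So H⁻¹ = kg⁻¹·m⁻²·s²·A².
  Combining: Hz⁻¹·Bq⁻¹·s⁻²·H⁻¹ = s · s · s⁻² · (kg⁻¹·m⁻²·s²·A²) = kg⁻¹·m⁻²·s²·A².
Right side:
  H = Wb/A (inductance = flux per current),
      = kg·m²·s⁻²·A⁻².
  So H⁻¹ = kg⁻¹·m⁻²·s²·A².
  Bq = 1/s = s⁻¹ (activity is decays per second).
  So Bq⁻¹ = s.
  Combining: s⁻¹·H⁻¹·Bq⁻¹ = s⁻¹ · (kg⁻¹·m⁻²·s²·A²) · s = kg⁻¹·m⁻²·s²·A².
Both reduce to kg⁻¹·m⁻²·s²·A².

Yes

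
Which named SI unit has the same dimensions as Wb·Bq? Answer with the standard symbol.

V

Wb = kg·m²·s⁻²·A⁻¹.
Bq = s⁻¹.
Combining: Wb·Bq = (kg·m²·s⁻²·A⁻¹) · s⁻¹ = kg·m²·s⁻³·A⁻¹.
kg·m²·s⁻³·A⁻¹ is the base-SI form of the volt.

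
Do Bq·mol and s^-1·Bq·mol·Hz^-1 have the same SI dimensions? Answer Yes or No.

Yes

Left side:
  Bq = s⁻¹.
  Combining: Bq·mol = s⁻¹ · mol = s⁻¹·mol.
Right side:
  Bq = 1/s = s⁻¹ (activity is decays per second).
  Hz = 1/s = s⁻¹ (frequency is cycles per second).
  So Hz⁻¹ = s.
  Combining: s⁻¹·Bq·mol·Hz⁻¹ = s⁻¹ · s⁻¹ · mol · s = s⁻¹·mol.
Both reduce to s⁻¹·mol.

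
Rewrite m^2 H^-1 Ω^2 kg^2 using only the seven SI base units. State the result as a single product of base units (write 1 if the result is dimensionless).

H = Wb/A (inductance = flux per current),
    = kg·m²·s⁻²·A⁻².
So H⁻¹ = kg⁻¹·m⁻²·s²·A².
Ω = V/A (resistance = voltage per current),
    = kg·m²·s⁻³·A⁻².
So Ω² = kg²·m⁴·s⁻⁶·A⁻⁴.
Combining: m²·H⁻¹·Ω²·kg² = m² · (kg⁻¹·m⁻²·s²·A²) · (kg²·m⁴·s⁻⁶·A⁻⁴) · kg² = kg³·m⁴·s⁻⁴·A⁻².

kg³·m⁴·s⁻⁴·A⁻²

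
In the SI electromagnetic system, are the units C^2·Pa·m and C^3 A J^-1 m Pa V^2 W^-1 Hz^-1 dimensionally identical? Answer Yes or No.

Left side:
  C = s·A.
  So C² = s²·A².
  Pa = kg·m⁻¹·s⁻².
  Combining: C²·Pa·m = (s²·A²) · (kg·m⁻¹·s⁻²) · m = kg·A².
Right side:
  C = s·A.
  So C³ = s³·A³.
  J = kg·m²·s⁻².
  So J⁻¹ = kg⁻¹·m⁻²·s².
  Pa = kg·m⁻¹·s⁻².
  V = kg·m²·s⁻³·A⁻¹.
  So V² = kg²·m⁴·s⁻⁶·A⁻².
  W = kg·m²·s⁻³.
  So W⁻¹ = kg⁻¹·m⁻²·s³.
  Hz = s⁻¹.
  So Hz⁻¹ = s.
  Combining: C³·A·J⁻¹·m·Pa·V²·W⁻¹·Hz⁻¹ = (s³·A³) · A · (kg⁻¹·m⁻²·s²) · m · (kg·m⁻¹·s⁻²) · (kg²·m⁴·s⁻⁶·A⁻²) · (kg⁻¹·m⁻²·s³) · s = kg·s·A².
Left is kg·A²; right is kg·s·A² — different.

No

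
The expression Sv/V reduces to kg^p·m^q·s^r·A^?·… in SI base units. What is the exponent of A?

V = kg·m²·s⁻³·A⁻¹.
So V⁻¹ = kg⁻¹·m⁻²·s³·A.
Sv = m²·s⁻².
Combining: V⁻¹·Sv = (kg⁻¹·m⁻²·s³·A) · (m²·s⁻²) = kg⁻¹·s·A.
The exponent of A is 1.

1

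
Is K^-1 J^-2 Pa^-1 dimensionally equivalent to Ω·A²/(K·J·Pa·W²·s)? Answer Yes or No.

Yes

Left side:
  J = N·m (work = force × distance),
      = kg·m²·s⁻².
  So J⁻² = kg⁻²·m⁻⁴·s⁴.
  Pa = N/m² (pressure = force per area),
      = kg·m⁻¹·s⁻².
  So Pa⁻¹ = kg⁻¹·m·s².
  Combining: K⁻¹·J⁻²·Pa⁻¹ = K⁻¹ · (kg⁻²·m⁻⁴·s⁴) · (kg⁻¹·m·s²) = kg⁻³·m⁻³·s⁶·K⁻¹.
Right side:
  Ω = V/A (resistance = voltage per current),
      = kg·m²·s⁻³·A⁻².
  J = N·m (work = force × distance),
      = kg·m²·s⁻².
  So J⁻¹ = kg⁻¹·m⁻²·s².
  Pa = N/m² (pressure = force per area),
      = kg·m⁻¹·s⁻².
  So Pa⁻¹ = kg⁻¹·m·s².
  W = J/s (power = energy per time),
      = kg·m²·s⁻³.
  So W⁻² = kg⁻²·m⁻⁴·s⁶.
  Combining: K⁻¹·Ω·J⁻¹·Pa⁻¹·W⁻²·A²·s⁻¹ = K⁻¹ · (kg·m²·s⁻³·A⁻²) · (kg⁻¹·m⁻²·s²) · (kg⁻¹·m·s²) · (kg⁻²·m⁻⁴·s⁶) · A² · s⁻¹ = kg⁻³·m⁻³·s⁶·K⁻¹.
Both reduce to kg⁻³·m⁻³·s⁶·K⁻¹.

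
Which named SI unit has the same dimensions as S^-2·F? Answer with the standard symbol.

H

S = kg⁻¹·m⁻²·s³·A².
So S⁻² = kg²·m⁴·s⁻⁶·A⁻⁴.
F = kg⁻¹·m⁻²·s⁴·A².
Combining: S⁻²·F = (kg²·m⁴·s⁻⁶·A⁻⁴) · (kg⁻¹·m⁻²·s⁴·A²) = kg·m²·s⁻²·A⁻².
kg·m²·s⁻²·A⁻² is the base-SI form of the henry.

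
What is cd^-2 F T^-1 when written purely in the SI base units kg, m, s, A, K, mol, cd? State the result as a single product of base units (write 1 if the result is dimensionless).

kg⁻²·m⁻²·s⁶·A³·cd⁻²

F = kg⁻¹·m⁻²·s⁴·A².
T = kg·s⁻²·A⁻¹.
So T⁻¹ = kg⁻¹·s²·A.
Combining: cd⁻²·F·T⁻¹ = cd⁻² · (kg⁻¹·m⁻²·s⁴·A²) · (kg⁻¹·s²·A) = kg⁻²·m⁻²·s⁶·A³·cd⁻².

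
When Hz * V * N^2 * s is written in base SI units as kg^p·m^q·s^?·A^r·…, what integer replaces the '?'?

-7

Hz = 1/s = s⁻¹ (frequency is cycles per second).
V = W/A (potential = power per current),
    = kg·m²·s⁻³·A⁻¹.
N = kg·m/s² = kg·m·s⁻² (force = mass × acceleration).
So N² = kg²·m²·s⁻⁴.
Combining: Hz·V·N²·s = s⁻¹ · (kg·m²·s⁻³·A⁻¹) · (kg²·m²·s⁻⁴) · s = kg³·m⁴·s⁻⁷·A⁻¹.
The exponent of s is -7.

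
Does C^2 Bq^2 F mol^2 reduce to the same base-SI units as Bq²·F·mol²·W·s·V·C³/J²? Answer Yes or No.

Yes

Left side:
  C = A·s = s·A (charge = current × time).
  So C² = s²·A².
  Bq = 1/s = s⁻¹ (activity is decays per second).
  So Bq² = s⁻².
  F = C/V (capacitance = charge per voltage),
      = A·s/(kg·m²·s⁻³·A⁻¹) (substituting C and V),
      = kg⁻¹·m⁻²·s⁴·A².
  Combining: C²·Bq²·F·mol² = (s²·A²) · s⁻² · (kg⁻¹·m⁻²·s⁴·A²) · mol² = kg⁻¹·m⁻²·s⁴·A⁴·mol².
Right side:
  Bq = s⁻¹.
  So Bq² = s⁻².
  F = kg⁻¹·m⁻²·s⁴·A².
  W = kg·m²·s⁻³.
  V = kg·m²·s⁻³·A⁻¹.
  J = kg·m²·s⁻².
  So J⁻² = kg⁻²·m⁻⁴·s⁴.
  C = s·A.
  So C³ = s³·A³.
  Combining: Bq²·F·mol²·W·s·V·J⁻²·C³ = s⁻² · (kg⁻¹·m⁻²·s⁴·A²) · mol² · (kg·m²·s⁻³) · s · (kg·m²·s⁻³·A⁻¹) · (kg⁻²·m⁻⁴·s⁴) · (s³·A³) = kg⁻¹·m⁻²·s⁴·A⁴·mol².
Both reduce to kg⁻¹·m⁻²·s⁴·A⁴·mol².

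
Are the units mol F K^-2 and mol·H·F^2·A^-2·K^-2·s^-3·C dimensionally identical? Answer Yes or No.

No

Left side:
  F = C/V (capacitance = charge per voltage),
      = A·s/(kg·m²·s⁻³·A⁻¹) (substituting C and V),
      = kg⁻¹·m⁻²·s⁴·A².
  Combining: mol·F·K⁻² = mol · (kg⁻¹·m⁻²·s⁴·A²) · K⁻² = kg⁻¹·m⁻²·s⁴·A²·K⁻²·mol.
Right side:
  H = kg·m²·s⁻²·A⁻².
  F = kg⁻¹·m⁻²·s⁴·A².
  So F² = kg⁻²·m⁻⁴·s⁸·A⁴.
  C = s·A.
  Combining: mol·H·F²·A⁻²·K⁻²·s⁻³·C = mol · (kg·m²·s⁻²·A⁻²) · (kg⁻²·m⁻⁴·s⁸·A⁴) · A⁻² · K⁻² · s⁻³ · (s·A) = kg⁻¹·m⁻²·s⁴·A·K⁻²·mol.
Left is kg⁻¹·m⁻²·s⁴·A²·K⁻²·mol; right is kg⁻¹·m⁻²·s⁴·A·K⁻²·mol — different.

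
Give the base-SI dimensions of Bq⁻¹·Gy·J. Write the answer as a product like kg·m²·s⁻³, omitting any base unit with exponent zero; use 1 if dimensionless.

Bq = s⁻¹.
So Bq⁻¹ = s.
Gy = m²·s⁻².
J = kg·m²·s⁻².
Combining: Bq⁻¹·Gy·J = s · (m²·s⁻²) · (kg·m²·s⁻²) = kg·m⁴·s⁻³.

kg·m⁴·s⁻³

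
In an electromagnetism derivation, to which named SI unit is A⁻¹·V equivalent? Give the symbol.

V = W/A (potential = power per current),
    = kg·m²·s⁻³·A⁻¹.
Combining: A⁻¹·V = A⁻¹ · (kg·m²·s⁻³·A⁻¹) = kg·m²·s⁻³·A⁻².
kg·m²·s⁻³·A⁻² is the base-SI form of the ohm.

Ω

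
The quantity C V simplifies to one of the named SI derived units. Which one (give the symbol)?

J

C = A·s = s·A (charge = current × time).
V = W/A (potential = power per current),
    = kg·m²·s⁻³·A⁻¹.
Combining: C·V = (s·A) · (kg·m²·s⁻³·A⁻¹) = kg·m²·s⁻².
kg·m²·s⁻² is the base-SI form of the joule.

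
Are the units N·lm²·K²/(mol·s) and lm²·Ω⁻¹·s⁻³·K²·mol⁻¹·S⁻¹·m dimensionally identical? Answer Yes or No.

No

Left side:
  N = kg·m/s² = kg·m·s⁻² (force = mass × acceleration).
  lm = cd·sr = cd (luminous flux; sr is dimensionless).
  So lm² = cd².
  Combining: N·lm²·K²·mol⁻¹·s⁻¹ = (kg·m·s⁻²) · cd² · K² · mol⁻¹ · s⁻¹ = kg·m·s⁻³·K²·mol⁻¹·cd².
Right side:
  lm = cd·sr = cd (luminous flux; sr is dimensionless).
  So lm² = cd².
  Ω = V/A (resistance = voltage per current),
      = kg·m²·s⁻³·A⁻².
  So Ω⁻¹ = kg⁻¹·m⁻²·s³·A².
  S = 1/Ω (conductance is reciprocal resistance),
      = kg⁻¹·m⁻²·s³·A².
  So S⁻¹ = kg·m²·s⁻³·A⁻².
  Combining: lm²·Ω⁻¹·s⁻³·K²·mol⁻¹·S⁻¹·m = cd² · (kg⁻¹·m⁻²·s³·A²) · s⁻³ · K² · mol⁻¹ · (kg·m²·s⁻³·A⁻²) · m = m·s⁻³·K²·mol⁻¹·cd².
Left is kg·m·s⁻³·K²·mol⁻¹·cd²; right is m·s⁻³·K²·mol⁻¹·cd² — different.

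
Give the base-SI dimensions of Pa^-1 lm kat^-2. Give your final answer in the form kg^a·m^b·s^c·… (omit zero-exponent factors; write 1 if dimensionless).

kg⁻¹·m·s⁴·mol⁻²·cd

Pa = kg·m⁻¹·s⁻².
So Pa⁻¹ = kg⁻¹·m·s².
lm = cd.
kat = s⁻¹·mol.
So kat⁻² = s²·mol⁻².
Combining: Pa⁻¹·lm·kat⁻² = (kg⁻¹·m·s²) · cd · (s²·mol⁻²) = kg⁻¹·m·s⁴·mol⁻²·cd.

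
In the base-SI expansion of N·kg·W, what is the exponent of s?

-5

N = kg·m/s² = kg·m·s⁻² (force = mass × acceleration).
W = J/s (power = energy per time),
    = kg·m²·s⁻³.
Combining: N·kg·W = (kg·m·s⁻²) · kg · (kg·m²·s⁻³) = kg³·m³·s⁻⁵.
The exponent of s is -5.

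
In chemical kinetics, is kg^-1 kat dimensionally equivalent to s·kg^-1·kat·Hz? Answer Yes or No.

Yes

Left side:
  kat = mol/s = s⁻¹·mol (catalytic activity).
  Combining: kg⁻¹·kat = kg⁻¹ · (s⁻¹·mol) = kg⁻¹·s⁻¹·mol.
Right side:
  kat = s⁻¹·mol.
  Hz = s⁻¹.
  Combining: s·kg⁻¹·kat·Hz = s · kg⁻¹ · (s⁻¹·mol) · s⁻¹ = kg⁻¹·s⁻¹·mol.
Both reduce to kg⁻¹·s⁻¹·mol.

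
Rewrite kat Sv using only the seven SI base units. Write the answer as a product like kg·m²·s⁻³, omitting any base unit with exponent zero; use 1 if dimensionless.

kat = s⁻¹·mol.
Sv = m²·s⁻².
Combining: kat·Sv = (s⁻¹·mol) · (m²·s⁻²) = m²·s⁻³·mol.

m²·s⁻³·mol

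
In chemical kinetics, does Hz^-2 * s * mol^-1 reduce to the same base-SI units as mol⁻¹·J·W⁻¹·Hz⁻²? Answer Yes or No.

Left side:
  Hz = 1/s = s⁻¹ (frequency is cycles per second).
  So Hz⁻² = s².
  Combining: Hz⁻²·s·mol⁻¹ = s² · s · mol⁻¹ = s³·mol⁻¹.
Right side:
  J = N·m (work = force × distance),
      = kg·m²·s⁻².
  W = J/s (power = energy per time),
      = kg·m²·s⁻³.
  So W⁻¹ = kg⁻¹·m⁻²·s³.
  Hz = 1/s = s⁻¹ (frequency is cycles per second).
  So Hz⁻² = s².
  Combining: mol⁻¹·J·W⁻¹·Hz⁻² = mol⁻¹ · (kg·m²·s⁻²) · (kg⁻¹·m⁻²·s³) · s² = s³·mol⁻¹.
Both reduce to s³·mol⁻¹.

Yes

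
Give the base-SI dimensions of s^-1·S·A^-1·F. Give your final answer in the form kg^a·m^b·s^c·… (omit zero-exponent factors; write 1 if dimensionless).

S = kg⁻¹·m⁻²·s³·A².
F = kg⁻¹·m⁻²·s⁴·A².
Combining: s⁻¹·S·A⁻¹·F = s⁻¹ · (kg⁻¹·m⁻²·s³·A²) · A⁻¹ · (kg⁻¹·m⁻²·s⁴·A²) = kg⁻²·m⁻⁴·s⁶·A³.

kg⁻²·m⁻⁴·s⁶·A³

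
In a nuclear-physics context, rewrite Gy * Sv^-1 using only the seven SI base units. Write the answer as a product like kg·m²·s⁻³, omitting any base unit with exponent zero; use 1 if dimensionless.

Gy = m²·s⁻².
Sv = m²·s⁻².
So Sv⁻¹ = m⁻²·s².
Combining: Gy·Sv⁻¹ = (m²·s⁻²) · (m⁻²·s²) = 1.

1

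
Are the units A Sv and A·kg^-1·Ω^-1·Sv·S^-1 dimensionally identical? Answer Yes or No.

Left side:
  Sv = J/kg (equivalent dose = energy per mass),
      = m²·s⁻².
  Combining: A·Sv = A · (m²·s⁻²) = m²·s⁻²·A.
Right side:
  Ω = V/A (resistance = voltage per current),
      = kg·m²·s⁻³·A⁻².
  So Ω⁻¹ = kg⁻¹·m⁻²·s³·A².
  Sv = J/kg (equivalent dose = energy per mass),
      = m²·s⁻².
  S = 1/Ω (conductance is reciprocal resistance),
      = kg⁻¹·m⁻²·s³·A².
  So S⁻¹ = kg·m²·s⁻³·A⁻².
  Combining: A·kg⁻¹·Ω⁻¹·Sv·S⁻¹ = A · kg⁻¹ · (kg⁻¹·m⁻²·s³·A²) · (m²·s⁻²) · (kg·m²·s⁻³·A⁻²) = kg⁻¹·m²·s⁻²·A.
Left is m²·s⁻²·A; right is kg⁻¹·m²·s⁻²·A — different.

No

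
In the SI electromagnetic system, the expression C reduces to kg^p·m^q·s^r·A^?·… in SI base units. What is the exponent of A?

C = A·s = s·A (charge = current × time).
The exponent of A is 1.

1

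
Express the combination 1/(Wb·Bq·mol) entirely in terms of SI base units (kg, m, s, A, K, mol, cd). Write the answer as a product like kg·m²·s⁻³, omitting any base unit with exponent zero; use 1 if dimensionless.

kg⁻¹·m⁻²·s³·A·mol⁻¹

Wb = kg·m²·s⁻²·A⁻¹.
So Wb⁻¹ = kg⁻¹·m⁻²·s²·A.
Bq = s⁻¹.
So Bq⁻¹ = s.
Combining: Wb⁻¹·Bq⁻¹·mol⁻¹ = (kg⁻¹·m⁻²·s²·A) · s · mol⁻¹ = kg⁻¹·m⁻²·s³·A·mol⁻¹.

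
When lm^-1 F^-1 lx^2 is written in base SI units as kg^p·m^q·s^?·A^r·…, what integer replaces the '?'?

lm = cd.
So lm⁻¹ = cd⁻¹.
F = kg⁻¹·m⁻²·s⁴·A².
So F⁻¹ = kg·m²·s⁻⁴·A⁻².
lx = m⁻²·cd.
So lx² = m⁻⁴·cd².
Combining: lm⁻¹·F⁻¹·lx² = cd⁻¹ · (kg·m²·s⁻⁴·A⁻²) · (m⁻⁴·cd²) = kg·m⁻²·s⁻⁴·A⁻²·cd.
The exponent of s is -4.

-4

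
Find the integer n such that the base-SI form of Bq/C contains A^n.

C = s·A.
So C⁻¹ = s⁻¹·A⁻¹.
Bq = s⁻¹.
Combining: C⁻¹·Bq = (s⁻¹·A⁻¹) · s⁻¹ = s⁻²·A⁻¹.
The exponent of A is -1.

-1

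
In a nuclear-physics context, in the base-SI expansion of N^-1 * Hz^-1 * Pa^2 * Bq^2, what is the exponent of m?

-3

N = kg·m/s² = kg·m·s⁻² (force = mass × acceleration).
So N⁻¹ = kg⁻¹·m⁻¹·s².
Hz = 1/s = s⁻¹ (frequency is cycles per second).
So Hz⁻¹ = s.
Pa = N/m² (pressure = force per area),
    = kg·m⁻¹·s⁻².
So Pa² = kg²·m⁻²·s⁻⁴.
Bq = 1/s = s⁻¹ (activity is decays per second).
So Bq² = s⁻².
Combining: N⁻¹·Hz⁻¹·Pa²·Bq² = (kg⁻¹·m⁻¹·s²) · s · (kg²·m⁻²·s⁻⁴) · s⁻² = kg·m⁻³·s⁻³.
The exponent of m is -3.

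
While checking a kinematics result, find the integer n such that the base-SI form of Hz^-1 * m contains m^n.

1

Hz = s⁻¹.
So Hz⁻¹ = s.
Combining: Hz⁻¹·m = s · m = m·s.
The exponent of m is 1.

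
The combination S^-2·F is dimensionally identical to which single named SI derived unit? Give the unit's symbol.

S = 1/Ω (conductance is reciprocal resistance),
    = kg⁻¹·m⁻²·s³·A².
So S⁻² = kg²·m⁴·s⁻⁶·A⁻⁴.
F = C/V (capacitance = charge per voltage),
    = A·s/(kg·m²·s⁻³·A⁻¹) (substituting C and V),
    = kg⁻¹·m⁻²·s⁴·A².
Combining: S⁻²·F = (kg²·m⁴·s⁻⁶·A⁻⁴) · (kg⁻¹·m⁻²·s⁴·A²) = kg·m²·s⁻²·A⁻².
kg·m²·s⁻²·A⁻² is the base-SI form of the henry.

H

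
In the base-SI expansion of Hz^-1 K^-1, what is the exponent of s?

1

Hz = s⁻¹.
So Hz⁻¹ = s.
Combining: Hz⁻¹·K⁻¹ = s · K⁻¹ = s·K⁻¹.
The exponent of s is 1.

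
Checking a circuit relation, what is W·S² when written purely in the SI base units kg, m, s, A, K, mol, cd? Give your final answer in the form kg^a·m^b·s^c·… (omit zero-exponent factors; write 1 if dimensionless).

W = kg·m²·s⁻³.
S = kg⁻¹·m⁻²·s³·A².
So S² = kg⁻²·m⁻⁴·s⁶·A⁴.
Combining: W·S² = (kg·m²·s⁻³) · (kg⁻²·m⁻⁴·s⁶·A⁴) = kg⁻¹·m⁻²·s³·A⁴.

kg⁻¹·m⁻²·s³·A⁴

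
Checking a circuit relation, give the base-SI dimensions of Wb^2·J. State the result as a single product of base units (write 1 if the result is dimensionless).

kg³·m⁶·s⁻⁶·A⁻²

Wb = V·s (flux: a volt is a weber per second),
    = kg·m²·s⁻²·A⁻¹.
So Wb² = kg²·m⁴·s⁻⁴·A⁻².
J = N·m (work = force × distance),
    = kg·m²·s⁻².
Combining: Wb²·J = (kg²·m⁴·s⁻⁴·A⁻²) · (kg·m²·s⁻²) = kg³·m⁶·s⁻⁶·A⁻².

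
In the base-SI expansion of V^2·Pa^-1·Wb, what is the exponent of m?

7

V = W/A (potential = power per current),
    = kg·m²·s⁻³·A⁻¹.
So V² = kg²·m⁴·s⁻⁶·A⁻².
Pa = N/m² (pressure = force per area),
    = kg·m⁻¹·s⁻².
So Pa⁻¹ = kg⁻¹·m·s².
Wb = V·s (flux: a volt is a weber per second),
    = kg·m²·s⁻²·A⁻¹.
Combining: V²·Pa⁻¹·Wb = (kg²·m⁴·s⁻⁶·A⁻²) · (kg⁻¹·m·s²) · (kg·m²·s⁻²·A⁻¹) = kg²·m⁷·s⁻⁶·A⁻³.
The exponent of m is 7.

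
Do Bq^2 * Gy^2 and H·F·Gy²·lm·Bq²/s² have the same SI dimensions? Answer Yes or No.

Left side:
  Bq = 1/s = s⁻¹ (activity is decays per second).
  So Bq² = s⁻².
  Gy = J/kg (absorbed dose = energy per mass),
      = m²·s⁻².
  So Gy² = m⁴·s⁻⁴.
  Combining: Bq²·Gy² = s⁻² · (m⁴·s⁻⁴) = m⁴·s⁻⁶.
Right side:
  H = kg·m²·s⁻²·A⁻².
  F = kg⁻¹·m⁻²·s⁴·A².
  Gy = m²·s⁻².
  So Gy² = m⁴·s⁻⁴.
  lm = cd.
  Bq = s⁻¹.
  So Bq² = s⁻².
  Combining: H·s⁻²·F·Gy²·lm·Bq² = (kg·m²·s⁻²·A⁻²) · s⁻² · (kg⁻¹·m⁻²·s⁴·A²) · (m⁴·s⁻⁴) · cd · s⁻² = m⁴·s⁻⁶·cd.
Left is m⁴·s⁻⁶; right is m⁴·s⁻⁶·cd — different.

No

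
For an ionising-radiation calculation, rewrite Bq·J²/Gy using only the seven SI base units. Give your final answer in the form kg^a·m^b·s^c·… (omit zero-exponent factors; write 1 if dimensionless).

Bq = 1/s = s⁻¹ (activity is decays per second).
J = N·m (work = force × distance),
    = kg·m²·s⁻².
So J² = kg²·m⁴·s⁻⁴.
Gy = J/kg (absorbed dose = energy per mass),
    = m²·s⁻².
So Gy⁻¹ = m⁻²·s².
Combining: Bq·J²·Gy⁻¹ = s⁻¹ · (kg²·m⁴·s⁻⁴) · (m⁻²·s²) = kg²·m²·s⁻³.

kg²·m²·s⁻³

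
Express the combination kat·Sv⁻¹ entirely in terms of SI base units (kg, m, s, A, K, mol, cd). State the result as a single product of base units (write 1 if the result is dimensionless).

m⁻²·s·mol

kat = mol/s = s⁻¹·mol (catalytic activity).
Sv = J/kg (equivalent dose = energy per mass),
    = m²·s⁻².
So Sv⁻¹ = m⁻²·s².
Combining: kat·Sv⁻¹ = (s⁻¹·mol) · (m⁻²·s²) = m⁻²·s·mol.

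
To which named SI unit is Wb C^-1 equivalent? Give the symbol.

Ω

Wb = V·s (flux: a volt is a weber per second),
    = kg·m²·s⁻²·A⁻¹.
C = A·s = s·A (charge = current × time).
So C⁻¹ = s⁻¹·A⁻¹.
Combining: Wb·C⁻¹ = (kg·m²·s⁻²·A⁻¹) · (s⁻¹·A⁻¹) = kg·m²·s⁻³·A⁻².
kg·m²·s⁻³·A⁻² is the base-SI form of the ohm.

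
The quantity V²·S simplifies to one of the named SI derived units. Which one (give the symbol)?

V = W/A (potential = power per current),
    = kg·m²·s⁻³·A⁻¹.
So V² = kg²·m⁴·s⁻⁶·A⁻².
S = 1/Ω (conductance is reciprocal resistance),
    = kg⁻¹·m⁻²·s³·A².
Combining: V²·S = (kg²·m⁴·s⁻⁶·A⁻²) · (kg⁻¹·m⁻²·s³·A²) = kg·m²·s⁻³.
kg·m²·s⁻³ is the base-SI form of the watt.

W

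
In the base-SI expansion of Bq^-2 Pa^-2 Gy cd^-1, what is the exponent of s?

Bq = s⁻¹.
So Bq⁻² = s².
Pa = kg·m⁻¹·s⁻².
So Pa⁻² = kg⁻²·m²·s⁴.
Gy = m²·s⁻².
Combining: Bq⁻²·Pa⁻²·Gy·cd⁻¹ = s² · (kg⁻²·m²·s⁴) · (m²·s⁻²) · cd⁻¹ = kg⁻²·m⁴·s⁴·cd⁻¹.
The exponent of s is 4.

4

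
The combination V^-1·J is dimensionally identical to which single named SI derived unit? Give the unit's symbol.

C

V = W/A (potential = power per current),
    = kg·m²·s⁻³·A⁻¹.
So V⁻¹ = kg⁻¹·m⁻²·s³·A.
J = N·m (work = force × distance),
    = kg·m²·s⁻².
Combining: V⁻¹·J = (kg⁻¹·m⁻²·s³·A) · (kg·m²·s⁻²) = s·A.
s·A is the base-SI form of the coulomb.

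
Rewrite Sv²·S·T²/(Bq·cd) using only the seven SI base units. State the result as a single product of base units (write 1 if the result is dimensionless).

kg·m²·s⁻⁴·cd⁻¹

Sv = J/kg (equivalent dose = energy per mass),
    = m²·s⁻².
So Sv² = m⁴·s⁻⁴.
Bq = 1/s = s⁻¹ (activity is decays per second).
So Bq⁻¹ = s.
S = 1/Ω (conductance is reciprocal resistance),
    = kg⁻¹·m⁻²·s³·A².
T = Wb/m² (flux density = flux per area),
    = kg·s⁻²·A⁻¹.
So T² = kg²·s⁻⁴·A⁻².
Combining: Sv²·Bq⁻¹·S·cd⁻¹·T² = (m⁴·s⁻⁴) · s · (kg⁻¹·m⁻²·s³·A²) · cd⁻¹ · (kg²·s⁻⁴·A⁻²) = kg·m²·s⁻⁴·cd⁻¹.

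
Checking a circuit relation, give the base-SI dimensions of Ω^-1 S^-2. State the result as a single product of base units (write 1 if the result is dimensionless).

Ω = V/A (resistance = voltage per current),
    = kg·m²·s⁻³·A⁻².
So Ω⁻¹ = kg⁻¹·m⁻²·s³·A².
S = 1/Ω (conductance is reciprocal resistance),
    = kg⁻¹·m⁻²·s³·A².
So S⁻² = kg²·m⁴·s⁻⁶·A⁻⁴.
Combining: Ω⁻¹·S⁻² = (kg⁻¹·m⁻²·s³·A²) · (kg²·m⁴·s⁻⁶·A⁻⁴) = kg·m²·s⁻³·A⁻².

kg·m²·s⁻³·A⁻²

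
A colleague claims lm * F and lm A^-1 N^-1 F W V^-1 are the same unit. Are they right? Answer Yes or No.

No

Left side:
  lm = cd.
  F = kg⁻¹·m⁻²·s⁴·A².
  Combining: lm·F = cd · (kg⁻¹·m⁻²·s⁴·A²) = kg⁻¹·m⁻²·s⁴·A²·cd.
Right side:
  lm = cd·sr = cd (luminous flux; sr is dimensionless).
  N = kg·m/s² = kg·m·s⁻² (force = mass × acceleration).
  So N⁻¹ = kg⁻¹·m⁻¹·s².
  F = C/V (capacitance = charge per voltage),
      = A·s/(kg·m²·s⁻³·A⁻¹) (substituting C and V),
      = kg⁻¹·m⁻²·s⁴·A².
  W = J/s (power = energy per time),
      = kg·m²·s⁻³.
  V = W/A (potential = power per current),
      = kg·m²·s⁻³·A⁻¹.
  So V⁻¹ = kg⁻¹·m⁻²·s³·A.
  Combining: lm·A⁻¹·N⁻¹·F·W·V⁻¹ = cd · A⁻¹ · (kg⁻¹·m⁻¹·s²) · (kg⁻¹·m⁻²·s⁴·A²) · (kg·m²·s⁻³) · (kg⁻¹·m⁻²·s³·A) = kg⁻²·m⁻³·s⁶·A²·cd.
Left is kg⁻¹·m⁻²·s⁴·A²·cd; right is kg⁻²·m⁻³·s⁶·A²·cd — different.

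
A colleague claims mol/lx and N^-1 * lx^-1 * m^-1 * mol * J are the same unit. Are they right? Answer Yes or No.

Yes

Left side:
  lx = lm/m² (illuminance = luminous flux per area),
      = m⁻²·cd.
  So lx⁻¹ = m²·cd⁻¹.
  Combining: lx⁻¹·mol = (m²·cd⁻¹) · mol = m²·mol·cd⁻¹.
Right side:
  N = kg·m·s⁻².
  So N⁻¹ = kg⁻¹·m⁻¹·s².
  lx = m⁻²·cd.
  So lx⁻¹ = m²·cd⁻¹.
  J = kg·m²·s⁻².
  Combining: N⁻¹·lx⁻¹·m⁻¹·mol·J = (kg⁻¹·m⁻¹·s²) · (m²·cd⁻¹) · m⁻¹ · mol · (kg·m²·s⁻²) = m²·mol·cd⁻¹.
Both reduce to m²·mol·cd⁻¹.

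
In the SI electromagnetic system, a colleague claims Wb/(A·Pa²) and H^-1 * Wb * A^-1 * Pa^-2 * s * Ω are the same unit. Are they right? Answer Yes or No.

Left side:
  Wb = V·s (flux: a volt is a weber per second),
      = kg·m²·s⁻²·A⁻¹.
  Pa = N/m² (pressure = force per area),
      = kg·m⁻¹·s⁻².
  So Pa⁻² = kg⁻²·m²·s⁴.
  Combining: Wb·A⁻¹·Pa⁻² = (kg·m²·s⁻²·A⁻¹) · A⁻¹ · (kg⁻²·m²·s⁴) = kg⁻¹·m⁴·s²·A⁻².
Right side:
  H = kg·m²·s⁻²·A⁻².
  So H⁻¹ = kg⁻¹·m⁻²·s²·A².
  Wb = kg·m²·s⁻²·A⁻¹.
  Pa = kg·m⁻¹·s⁻².
  So Pa⁻² = kg⁻²·m²·s⁴.
  Ω = kg·m²·s⁻³·A⁻².
  Combining: H⁻¹·Wb·A⁻¹·Pa⁻²·s·Ω = (kg⁻¹·m⁻²·s²·A²) · (kg·m²·s⁻²·A⁻¹) · A⁻¹ · (kg⁻²·m²·s⁴) · s · (kg·m²·s⁻³·A⁻²) = kg⁻¹·m⁴·s²·A⁻².
Both reduce to kg⁻¹·m⁴·s²·A⁻².

Yes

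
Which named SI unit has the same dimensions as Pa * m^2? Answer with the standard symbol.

N

Pa = N/m² (pressure = force per area),
    = kg·m⁻¹·s⁻².
Combining: Pa·m² = (kg·m⁻¹·s⁻²) · m² = kg·m·s⁻².
kg·m·s⁻² is the base-SI form of the newton.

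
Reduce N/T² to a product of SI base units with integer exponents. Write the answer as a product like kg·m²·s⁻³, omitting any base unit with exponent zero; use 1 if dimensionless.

N = kg·m/s² = kg·m·s⁻² (force = mass × acceleration).
T = Wb/m² (flux density = flux per area),
    = kg·s⁻²·A⁻¹.
So T⁻² = kg⁻²·s⁴·A².
Combining: N·T⁻² = (kg·m·s⁻²) · (kg⁻²·s⁴·A²) = kg⁻¹·m·s²·A².

kg⁻¹·m·s²·A²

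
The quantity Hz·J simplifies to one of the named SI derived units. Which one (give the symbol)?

W

Hz = s⁻¹.
J = kg·m²·s⁻².
Combining: Hz·J = s⁻¹ · (kg·m²·s⁻²) = kg·m²·s⁻³.
kg·m²·s⁻³ is the base-SI form of the watt.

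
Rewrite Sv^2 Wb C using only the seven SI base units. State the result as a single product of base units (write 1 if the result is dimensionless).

kg·m⁶·s⁻⁵

Sv = m²·s⁻².
So Sv² = m⁴·s⁻⁴.
Wb = kg·m²·s⁻²·A⁻¹.
C = s·A.
Combining: Sv²·Wb·C = (m⁴·s⁻⁴) · (kg·m²·s⁻²·A⁻¹) · (s·A) = kg·m⁶·s⁻⁵.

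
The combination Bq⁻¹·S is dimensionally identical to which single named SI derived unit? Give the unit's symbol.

F

Bq = s⁻¹.
So Bq⁻¹ = s.
S = kg⁻¹·m⁻²·s³·A².
Combining: Bq⁻¹·S = s · (kg⁻¹·m⁻²·s³·A²) = kg⁻¹·m⁻²·s⁴·A².
kg⁻¹·m⁻²·s⁴·A² is the base-SI form of the farad.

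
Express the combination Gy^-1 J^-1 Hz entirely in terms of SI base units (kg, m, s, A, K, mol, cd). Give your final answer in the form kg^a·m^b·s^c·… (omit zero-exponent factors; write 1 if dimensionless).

kg⁻¹·m⁻⁴·s³

Gy = J/kg (absorbed dose = energy per mass),
    = m²·s⁻².
So Gy⁻¹ = m⁻²·s².
J = N·m (work = force × distance),
    = kg·m²·s⁻².
So J⁻¹ = kg⁻¹·m⁻²·s².
Hz = 1/s = s⁻¹ (frequency is cycles per second).
Combining: Gy⁻¹·J⁻¹·Hz = (m⁻²·s²) · (kg⁻¹·m⁻²·s²) · s⁻¹ = kg⁻¹·m⁻⁴·s³.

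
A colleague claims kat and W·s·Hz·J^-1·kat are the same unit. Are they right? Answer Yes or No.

No

Left side:
  kat = s⁻¹·mol.
Right side:
  W = kg·m²·s⁻³.
  Hz = s⁻¹.
  J = kg·m²·s⁻².
  So J⁻¹ = kg⁻¹·m⁻²·s².
  kat = s⁻¹·mol.
  Combining: W·s·Hz·J⁻¹·kat = (kg·m²·s⁻³) · s · s⁻¹ · (kg⁻¹·m⁻²·s²) · (s⁻¹·mol) = s⁻²·mol.
Left is s⁻¹·mol; right is s⁻²·mol — different.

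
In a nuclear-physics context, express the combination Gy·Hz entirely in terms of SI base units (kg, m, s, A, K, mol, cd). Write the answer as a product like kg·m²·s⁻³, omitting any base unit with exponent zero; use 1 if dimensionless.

Gy = J/kg (absorbed dose = energy per mass),
    = m²·s⁻².
Hz = 1/s = s⁻¹ (frequency is cycles per second).
Combining: Gy·Hz = (m²·s⁻²) · s⁻¹ = m²·s⁻³.

m²·s⁻³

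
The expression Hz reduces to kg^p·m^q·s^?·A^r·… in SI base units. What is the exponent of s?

Hz = s⁻¹.
The exponent of s is -1.

-1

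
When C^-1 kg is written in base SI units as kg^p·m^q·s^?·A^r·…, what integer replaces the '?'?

C = A·s = s·A (charge = current × time).
So C⁻¹ = s⁻¹·A⁻¹.
Combining: C⁻¹·kg = (s⁻¹·A⁻¹) · kg = kg·s⁻¹·A⁻¹.
The exponent of s is -1.

-1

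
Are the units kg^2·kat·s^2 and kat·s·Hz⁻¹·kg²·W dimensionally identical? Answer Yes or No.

Left side:
  kat = s⁻¹·mol.
  Combining: kg²·kat·s² = kg² · (s⁻¹·mol) · s² = kg²·s·mol.
Right side:
  kat = s⁻¹·mol.
  Hz = s⁻¹.
  So Hz⁻¹ = s.
  W = kg·m²·s⁻³.
  Combining: kat·s·Hz⁻¹·kg²·W = (s⁻¹·mol) · s · s · kg² · (kg·m²·s⁻³) = kg³·m²·s⁻²·mol.
Left is kg²·s·mol; right is kg³·m²·s⁻²·mol — different.

No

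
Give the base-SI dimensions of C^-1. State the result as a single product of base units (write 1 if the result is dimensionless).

C = s·A.
So C⁻¹ = s⁻¹·A⁻¹.

s⁻¹·A⁻¹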